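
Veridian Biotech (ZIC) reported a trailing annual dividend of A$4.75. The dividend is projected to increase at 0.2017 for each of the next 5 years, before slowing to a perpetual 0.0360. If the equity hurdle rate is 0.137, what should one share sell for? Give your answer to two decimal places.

Two-stage DDM. Project D₁…D_5 at 0.2017, terminal growth 0.036, discount at r = 0.137.
D_1 = 5.7081
D_2 = 6.8594
D_3 = 8.2429
D_4 = 9.9055
D_5 = 11.9035
Terminal value at t=5: TV = D_6/(r−g) = 12.3320/(0.137−0.036) = 122.0991
P₀ = 5.7081/(1+0.137)^1 + 6.8594/(1+0.137)^2 + 8.2429/(1+0.137)^3 + 9.9055/(1+0.137)^4 + 11.9035/(1+0.137)^5 + 122.0991/(1+0.137)^5 = 92.3809

A$92.38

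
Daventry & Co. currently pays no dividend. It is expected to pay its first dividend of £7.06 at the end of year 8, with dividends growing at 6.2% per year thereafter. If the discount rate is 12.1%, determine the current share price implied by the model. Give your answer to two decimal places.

£53.79

Deferred-dividend DDM. At t=7 the remaining stream is a growing perpetuity with first payment D_8 = 7.06.
V_7 = D_8/(r−g) = 7.06/(0.121−0.062) = 119.6610
P₀ = V_7/(1+r)^7 = 119.6610/(1+0.121)^7 = 53.7915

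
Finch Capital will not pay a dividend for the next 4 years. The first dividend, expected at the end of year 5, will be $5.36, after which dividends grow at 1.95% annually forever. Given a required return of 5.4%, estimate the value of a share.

Deferred-dividend DDM. At t=4 the remaining stream is a growing perpetuity with first payment D_5 = 5.36.
V_4 = D_5/(r−g) = 5.36/(0.054−0.0195) = 155.3623
P₀ = V_4/(1+r)^4 = 155.3623/(1+0.054)^4 = 125.8877

$125.89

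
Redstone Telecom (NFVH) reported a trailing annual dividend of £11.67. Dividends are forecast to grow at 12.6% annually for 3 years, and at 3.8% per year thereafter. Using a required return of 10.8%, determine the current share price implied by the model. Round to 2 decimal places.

£217.78

Two-stage DDM. Project D₁…D_3 at 0.126, terminal growth 0.038, discount at r = 0.108.
D_1 = 13.1404
D_2 = 14.7961
D_3 = 16.6604
Terminal value at t=3: TV = D_4/(r−g) = 17.2935/(0.108−0.038) = 247.0503
P₀ = 13.1404/(1+0.108)^1 + 14.7961/(1+0.108)^2 + 16.6604/(1+0.108)^3 + 247.0503/(1+0.108)^3 = 217.7809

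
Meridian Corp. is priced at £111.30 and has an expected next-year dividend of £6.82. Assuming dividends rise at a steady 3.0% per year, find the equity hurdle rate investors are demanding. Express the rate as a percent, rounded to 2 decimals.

Rearranging the constant-growth DDM: r = D₁/P₀ + g.
r = 6.8200 / 111.30 + 0.03 = 0.06128 + 0.03 = 0.09128

9.13%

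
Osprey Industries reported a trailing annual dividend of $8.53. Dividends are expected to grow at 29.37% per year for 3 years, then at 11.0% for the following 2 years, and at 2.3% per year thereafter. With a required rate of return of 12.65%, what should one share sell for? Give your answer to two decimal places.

Three-stage DDM. Project D₁…D_5; terminal Gordon value at t=5 with g = 0.023; discount at r = 0.1265.
D_1 = 11.0353
D_2 = 14.2763
D_3 = 18.4693
D_4 = 20.5009
D_5 = 22.7560
TV_5 = 23.2794/(0.1265−0.023) = 224.9215
P₀ = Σ Dₜ/(1+r)ᵗ + TV_5/(1+r)^5 = 183.2273

$183.23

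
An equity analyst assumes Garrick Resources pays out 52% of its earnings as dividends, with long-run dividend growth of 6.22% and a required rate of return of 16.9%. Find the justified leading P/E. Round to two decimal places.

4.87

Justified leading P/E = b/(r−g) = 0.52/(0.169−0.0622) = 4.8689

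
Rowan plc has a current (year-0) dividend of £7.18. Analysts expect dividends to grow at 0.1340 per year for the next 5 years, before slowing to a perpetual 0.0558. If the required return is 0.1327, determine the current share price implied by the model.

Two-stage DDM. Project D₁…D_5 at 0.134, terminal growth 0.0558, discount at r = 0.1327.
D_1 = 8.1421
D_2 = 9.2332
D_3 = 10.4704
D_4 = 11.8734
D_5 = 13.4645
Terminal value at t=5: TV = D_6/(r−g) = 14.2158/(0.1327−0.0558) = 184.8609
P₀ = 8.1421/(1+0.1327)^1 + 9.2332/(1+0.1327)^2 + 10.4704/(1+0.1327)^3 + 11.8734/(1+0.1327)^4 + 13.4645/(1+0.1327)^5 + 184.8609/(1+0.1327)^5 = 135.1687

£135.17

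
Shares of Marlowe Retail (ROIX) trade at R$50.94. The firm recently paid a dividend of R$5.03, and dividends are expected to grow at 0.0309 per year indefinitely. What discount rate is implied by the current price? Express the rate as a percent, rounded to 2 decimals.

Rearranging the constant-growth DDM: r = D₁/P₀ + g.
D₁ = 5.03 × (1 + 0.0309) = 5.1854.
r = 5.1854 / 50.94 + 0.0309 = 0.10179 + 0.0309 = 0.13269

13.27%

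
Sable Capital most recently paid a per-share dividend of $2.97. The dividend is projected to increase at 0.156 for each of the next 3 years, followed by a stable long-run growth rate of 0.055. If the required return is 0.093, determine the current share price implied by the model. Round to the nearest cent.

Two-stage DDM. Project D₁…D_3 at 0.156, terminal growth 0.055, discount at r = 0.093.
D_1 = 3.4333
D_2 = 3.9689
D_3 = 4.5881
Terminal value at t=3: TV = D_4/(r−g) = 4.8404/(0.093−0.055) = 127.3793
P₀ = 3.4333/(1+0.093)^1 + 3.9689/(1+0.093)^2 + 4.5881/(1+0.093)^3 + 127.3793/(1+0.093)^3 = 107.5297

$107.53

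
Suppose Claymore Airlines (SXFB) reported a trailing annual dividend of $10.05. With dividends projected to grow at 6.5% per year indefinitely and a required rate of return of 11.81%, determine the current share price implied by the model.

Gordon growth model: P₀ = D₁/(r − g). D₁ = 10.05 × (1 + 0.065) = 10.7033.
P₀ = 10.7033 / (0.1181 − 0.065) = 10.7033 / 0.0531 = 201.5678

$201.57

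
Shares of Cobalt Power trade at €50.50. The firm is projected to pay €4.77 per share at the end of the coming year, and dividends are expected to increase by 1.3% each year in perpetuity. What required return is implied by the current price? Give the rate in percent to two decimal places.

Rearranging the constant-growth DDM: r = D₁/P₀ + g.
r = 4.7700 / 50.50 + 0.013 = 0.09446 + 0.013 = 0.10746

10.75%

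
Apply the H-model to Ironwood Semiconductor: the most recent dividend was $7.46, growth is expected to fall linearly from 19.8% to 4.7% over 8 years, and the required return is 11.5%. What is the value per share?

$181.12

H-model: P₀ = D₀[(1+g_L) + H(g_S−g_L)]/(r−g_L), with H = 8/2 = 4.
P₀ = 7.46 × [(1+0.047) + 4×(0.198−0.047)] / (0.115−0.047)
   = 7.46 × 1.6510 / 0.068 = 181.1244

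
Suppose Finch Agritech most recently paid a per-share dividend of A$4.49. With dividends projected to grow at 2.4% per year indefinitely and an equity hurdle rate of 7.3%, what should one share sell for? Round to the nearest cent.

A$93.83

Gordon growth model: P₀ = D₁/(r − g). D₁ = 4.49 × (1 + 0.024) = 4.5978.
P₀ = 4.5978 / (0.073 − 0.024) = 4.5978 / 0.049 = 93.8318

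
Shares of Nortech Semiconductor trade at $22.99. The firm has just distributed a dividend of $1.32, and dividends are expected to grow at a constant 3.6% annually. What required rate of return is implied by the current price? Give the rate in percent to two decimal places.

9.55%

Rearranging the constant-growth DDM: r = D₁/P₀ + g.
D₁ = 1.32 × (1 + 0.036) = 1.3675.
r = 1.3675 / 22.99 + 0.036 = 0.05948 + 0.036 = 0.09548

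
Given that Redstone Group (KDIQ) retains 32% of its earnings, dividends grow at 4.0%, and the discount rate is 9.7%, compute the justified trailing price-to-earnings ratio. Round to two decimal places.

12.41

Payout ratio b = 1 − 0.32 = 0.68.
Justified trailing P/E = b(1+g)/(r−g) = 0.68×(1+0.04)/(0.097−0.04) = 12.4070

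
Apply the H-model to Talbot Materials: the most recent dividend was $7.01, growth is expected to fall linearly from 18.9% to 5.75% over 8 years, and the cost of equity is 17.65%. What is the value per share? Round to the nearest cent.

H-model: P₀ = D₀[(1+g_L) + H(g_S−g_L)]/(r−g_L), with H = 8/2 = 4.
P₀ = 7.01 × [(1+0.0575) + 4×(0.189−0.0575)] / (0.1765−0.0575)
   = 7.01 × 1.5835 / 0.119 = 93.2801

$93.28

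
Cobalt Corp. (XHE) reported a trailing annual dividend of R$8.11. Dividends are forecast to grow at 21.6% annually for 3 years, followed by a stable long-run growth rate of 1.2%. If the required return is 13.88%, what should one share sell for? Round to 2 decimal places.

Two-stage DDM. Project D₁…D_3 at 0.216, terminal growth 0.012, discount at r = 0.1388.
D_1 = 9.8618
D_2 = 11.9919
D_3 = 14.5822
Terminal value at t=3: TV = D_4/(r−g) = 14.7571/(0.1388−0.012) = 116.3812
P₀ = 9.8618/(1+0.1388)^1 + 11.9919/(1+0.1388)^2 + 14.5822/(1+0.1388)^3 + 116.3812/(1+0.1388)^3 = 106.5829

R$106.58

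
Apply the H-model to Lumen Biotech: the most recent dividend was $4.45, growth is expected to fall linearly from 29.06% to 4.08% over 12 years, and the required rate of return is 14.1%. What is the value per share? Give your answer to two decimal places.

$112.79

H-model: P₀ = D₀[(1+g_L) + H(g_S−g_L)]/(r−g_L), with H = 12/2 = 6.
P₀ = 4.45 × [(1+0.0408) + 6×(0.2906−0.0408)] / (0.141−0.0408)
   = 4.45 × 2.5396 / 0.1002 = 112.7866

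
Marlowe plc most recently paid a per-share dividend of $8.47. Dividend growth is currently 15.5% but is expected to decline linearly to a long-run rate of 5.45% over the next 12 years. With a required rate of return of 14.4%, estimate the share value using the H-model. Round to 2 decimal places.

$156.86

H-model: P₀ = D₀[(1+g_L) + H(g_S−g_L)]/(r−g_L), with H = 12/2 = 6.
P₀ = 8.47 × [(1+0.0545) + 6×(0.155−0.0545)] / (0.144−0.0545)
   = 8.47 × 1.6575 / 0.0895 = 156.8606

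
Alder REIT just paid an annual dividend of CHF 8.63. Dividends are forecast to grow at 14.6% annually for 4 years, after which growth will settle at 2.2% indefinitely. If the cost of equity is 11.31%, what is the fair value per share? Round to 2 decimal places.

Two-stage DDM. Project D₁…D_4 at 0.146, terminal growth 0.022, discount at r = 0.1131.
D_1 = 9.8900
D_2 = 11.3339
D_3 = 12.9887
D_4 = 14.8850
Terminal value at t=4: TV = D_5/(r−g) = 15.2125/(0.1131−0.022) = 166.9867
P₀ = 9.8900/(1+0.1131)^1 + 11.3339/(1+0.1131)^2 + 12.9887/(1+0.1131)^3 + 14.8850/(1+0.1131)^4 + 166.9867/(1+0.1131)^4 = 145.9263

CHF 145.93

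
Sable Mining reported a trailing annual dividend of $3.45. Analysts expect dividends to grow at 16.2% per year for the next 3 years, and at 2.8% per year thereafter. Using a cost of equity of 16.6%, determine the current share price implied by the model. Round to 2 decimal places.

$35.72

Two-stage DDM. Project D₁…D_3 at 0.162, terminal growth 0.028, discount at r = 0.166.
D_1 = 4.0089
D_2 = 4.6583
D_3 = 5.4130
Terminal value at t=3: TV = D_4/(r−g) = 5.5646/(0.166−0.028) = 40.3229
P₀ = 4.0089/(1+0.166)^1 + 4.6583/(1+0.166)^2 + 5.4130/(1+0.166)^3 + 40.3229/(1+0.166)^3 = 35.7156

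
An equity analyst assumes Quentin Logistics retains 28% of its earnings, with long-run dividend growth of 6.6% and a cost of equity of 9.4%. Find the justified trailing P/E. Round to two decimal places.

Payout ratio b = 1 − 0.28 = 0.72.
Justified trailing P/E = b(1+g)/(r−g) = 0.72×(1+0.066)/(0.094−0.066) = 27.4114

27.41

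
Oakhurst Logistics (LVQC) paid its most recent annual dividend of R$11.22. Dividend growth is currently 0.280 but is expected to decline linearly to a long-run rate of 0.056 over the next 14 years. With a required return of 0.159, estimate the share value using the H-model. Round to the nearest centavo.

H-model: P₀ = D₀[(1+g_L) + H(g_S−g_L)]/(r−g_L), with H = 14/2 = 7.
P₀ = 11.22 × [(1+0.056) + 7×(0.28−0.056)] / (0.159−0.056)
   = 11.22 × 2.6240 / 0.103 = 285.8377

R$285.84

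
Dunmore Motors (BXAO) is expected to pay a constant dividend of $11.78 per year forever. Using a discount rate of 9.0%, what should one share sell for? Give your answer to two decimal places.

Zero-growth DDM (perpetuity): P₀ = D/r = 11.78 / 0.09 = 130.8889

$130.89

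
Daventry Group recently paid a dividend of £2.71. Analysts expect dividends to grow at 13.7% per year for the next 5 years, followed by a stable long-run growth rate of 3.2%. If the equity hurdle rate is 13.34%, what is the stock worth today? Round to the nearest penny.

£41.70

Two-stage DDM. Project D₁…D_5 at 0.137, terminal growth 0.032, discount at r = 0.1334.
D_1 = 3.0813
D_2 = 3.5034
D_3 = 3.9834
D_4 = 4.5291
D_5 = 5.1496
Terminal value at t=5: TV = D_6/(r−g) = 5.3144/(0.1334−0.032) = 52.4099
P₀ = 3.0813/(1+0.1334)^1 + 3.5034/(1+0.1334)^2 + 3.9834/(1+0.1334)^3 + 4.5291/(1+0.1334)^4 + 5.1496/(1+0.1334)^5 + 52.4099/(1+0.1334)^5 = 41.7015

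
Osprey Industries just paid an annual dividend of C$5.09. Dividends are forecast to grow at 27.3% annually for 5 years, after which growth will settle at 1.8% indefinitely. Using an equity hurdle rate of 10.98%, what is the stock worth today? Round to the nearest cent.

Two-stage DDM. Project D₁…D_5 at 0.273, terminal growth 0.018, discount at r = 0.1098.
D_1 = 6.4796
D_2 = 8.2485
D_3 = 10.5003
D_4 = 13.3669
D_5 = 17.0161
Terminal value at t=5: TV = D_6/(r−g) = 17.3224/(0.1098−0.018) = 188.6970
P₀ = 6.4796/(1+0.1098)^1 + 8.2485/(1+0.1098)^2 + 10.5003/(1+0.1098)^3 + 13.3669/(1+0.1098)^4 + 17.0161/(1+0.1098)^5 + 188.6970/(1+0.1098)^5 = 151.2198

C$151.22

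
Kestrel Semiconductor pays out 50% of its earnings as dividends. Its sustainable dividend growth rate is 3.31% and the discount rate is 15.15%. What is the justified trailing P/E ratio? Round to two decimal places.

Justified trailing P/E = b(1+g)/(r−g) = 0.50×(1+0.0331)/(0.1515−0.0331) = 4.3628

4.36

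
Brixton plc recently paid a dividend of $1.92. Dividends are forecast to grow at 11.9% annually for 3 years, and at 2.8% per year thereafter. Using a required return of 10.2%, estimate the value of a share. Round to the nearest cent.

$33.87

Two-stage DDM. Project D₁…D_3 at 0.119, terminal growth 0.028, discount at r = 0.102.
D_1 = 2.1485
D_2 = 2.4041
D_3 = 2.6902
Terminal value at t=3: TV = D_4/(r−g) = 2.7656/(0.102−0.028) = 37.3726
P₀ = 2.1485/(1+0.102)^1 + 2.4041/(1+0.102)^2 + 2.6902/(1+0.102)^3 + 37.3726/(1+0.102)^3 = 33.8655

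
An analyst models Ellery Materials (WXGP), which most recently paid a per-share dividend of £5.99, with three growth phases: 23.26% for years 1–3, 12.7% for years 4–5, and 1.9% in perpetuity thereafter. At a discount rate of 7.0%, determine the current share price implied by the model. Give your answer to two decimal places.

£246.78

Three-stage DDM. Project D₁…D_5; terminal Gordon value at t=5 with g = 0.019; discount at r = 0.07.
D_1 = 7.3833
D_2 = 9.1006
D_3 = 11.2174
D_4 = 12.6420
D_5 = 14.2476
TV_5 = 14.5183/(0.07−0.019) = 284.6723
P₀ = Σ Dₜ/(1+r)ᵗ + TV_5/(1+r)^5 = 246.7761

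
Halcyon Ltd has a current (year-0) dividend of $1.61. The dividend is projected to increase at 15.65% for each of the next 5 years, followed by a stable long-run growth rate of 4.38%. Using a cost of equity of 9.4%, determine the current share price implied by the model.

$53.74

Two-stage DDM. Project D₁…D_5 at 0.1565, terminal growth 0.0438, discount at r = 0.094.
D_1 = 1.8620
D_2 = 2.1534
D_3 = 2.4904
D_4 = 2.8801
D_5 = 3.3308
Terminal value at t=5: TV = D_6/(r−g) = 3.4767/(0.094−0.0438) = 69.2576
P₀ = 1.8620/(1+0.094)^1 + 2.1534/(1+0.094)^2 + 2.4904/(1+0.094)^3 + 2.8801/(1+0.094)^4 + 3.3308/(1+0.094)^5 + 69.2576/(1+0.094)^5 = 53.7352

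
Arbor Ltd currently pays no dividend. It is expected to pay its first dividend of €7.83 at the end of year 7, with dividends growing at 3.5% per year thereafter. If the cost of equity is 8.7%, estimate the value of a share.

Deferred-dividend DDM. At t=6 the remaining stream is a growing perpetuity with first payment D_7 = 7.83.
V_6 = D_7/(r−g) = 7.83/(0.087−0.035) = 150.5769
P₀ = V_6/(1+r)^6 = 150.5769/(1+0.087)^6 = 91.2812

€91.28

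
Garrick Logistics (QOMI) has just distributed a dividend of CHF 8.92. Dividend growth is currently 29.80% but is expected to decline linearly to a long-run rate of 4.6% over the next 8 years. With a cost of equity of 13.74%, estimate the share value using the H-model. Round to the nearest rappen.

H-model: P₀ = D₀[(1+g_L) + H(g_S−g_L)]/(r−g_L), with H = 8/2 = 4.
P₀ = 8.92 × [(1+0.046) + 4×(0.298−0.046)] / (0.1374−0.046)
   = 8.92 × 2.0540 / 0.0914 = 200.4560

CHF 200.46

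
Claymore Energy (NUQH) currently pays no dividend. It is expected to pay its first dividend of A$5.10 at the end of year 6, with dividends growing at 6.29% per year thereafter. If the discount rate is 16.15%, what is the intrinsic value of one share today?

Deferred-dividend DDM. At t=5 the remaining stream is a growing perpetuity with first payment D_6 = 5.10.
V_5 = D_6/(r−g) = 5.10/(0.1615−0.0629) = 51.7241
P₀ = V_5/(1+r)^5 = 51.7241/(1+0.1615)^5 = 24.4679

A$24.47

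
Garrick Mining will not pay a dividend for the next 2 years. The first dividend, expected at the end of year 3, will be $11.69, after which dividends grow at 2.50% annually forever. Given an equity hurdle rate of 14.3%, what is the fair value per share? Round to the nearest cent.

$75.83

Deferred-dividend DDM. At t=2 the remaining stream is a growing perpetuity with first payment D_3 = 11.69.
V_2 = D_3/(r−g) = 11.69/(0.143−0.025) = 99.0678
P₀ = V_2/(1+r)^2 = 99.0678/(1+0.143)^2 = 75.8298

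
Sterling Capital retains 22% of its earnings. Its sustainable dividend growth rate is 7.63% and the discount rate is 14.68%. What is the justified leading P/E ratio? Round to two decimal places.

Payout ratio b = 1 − 0.22 = 0.78.
Justified leading P/E = b/(r−g) = 0.78/(0.1468−0.0763) = 11.0638

11.06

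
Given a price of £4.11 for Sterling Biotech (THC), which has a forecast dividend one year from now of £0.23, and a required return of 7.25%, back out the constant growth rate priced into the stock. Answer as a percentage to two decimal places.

From P₀ = D₁/(r − g), the implied growth is g = r − D₁/P₀.
g = 0.0725 − 0.23/4.11 = 0.0725 − 0.05596 = 0.01654

1.65%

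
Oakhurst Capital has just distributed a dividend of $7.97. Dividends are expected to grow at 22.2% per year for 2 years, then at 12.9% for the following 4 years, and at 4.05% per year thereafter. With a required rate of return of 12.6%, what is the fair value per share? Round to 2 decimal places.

Three-stage DDM. Project D₁…D_6; terminal Gordon value at t=6 with g = 0.0405; discount at r = 0.126.
D_1 = 9.7393
D_2 = 11.9015
D_3 = 13.4368
D_4 = 15.1701
D_5 = 17.1270
D_6 = 19.3364
TV_6 = 20.1196/(0.126−0.0405) = 235.3165
P₀ = Σ Dₜ/(1+r)ᵗ + TV_6/(1+r)^6 = 171.2925

$171.29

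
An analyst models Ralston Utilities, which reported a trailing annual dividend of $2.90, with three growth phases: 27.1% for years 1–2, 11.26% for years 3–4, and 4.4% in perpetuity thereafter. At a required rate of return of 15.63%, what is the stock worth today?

Three-stage DDM. Project D₁…D_4; terminal Gordon value at t=4 with g = 0.044; discount at r = 0.1563.
D_1 = 3.6859
D_2 = 4.6848
D_3 = 5.2123
D_4 = 5.7992
TV_4 = 6.0544/(0.1563−0.044) = 53.9123
P₀ = Σ Dₜ/(1+r)ᵗ + TV_4/(1+r)^4 = 43.4652

$43.47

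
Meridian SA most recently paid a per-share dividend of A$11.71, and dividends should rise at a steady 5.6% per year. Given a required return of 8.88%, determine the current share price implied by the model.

A$377.00

Gordon growth model: P₀ = D₁/(r − g). D₁ = 11.71 × (1 + 0.056) = 12.3658.
P₀ = 12.3658 / (0.0888 − 0.056) = 12.3658 / 0.0328 = 377.0049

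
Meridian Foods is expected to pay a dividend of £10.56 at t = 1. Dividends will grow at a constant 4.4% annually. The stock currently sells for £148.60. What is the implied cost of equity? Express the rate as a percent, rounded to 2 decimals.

11.51%

Rearranging the constant-growth DDM: r = D₁/P₀ + g.
r = 10.5600 / 148.60 + 0.044 = 0.07106 + 0.044 = 0.11506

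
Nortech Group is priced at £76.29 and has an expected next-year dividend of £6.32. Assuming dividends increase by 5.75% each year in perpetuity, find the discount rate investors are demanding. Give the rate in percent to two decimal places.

Rearranging the constant-growth DDM: r = D₁/P₀ + g.
r = 6.3200 / 76.29 + 0.0575 = 0.08284 + 0.0575 = 0.14034

14.03%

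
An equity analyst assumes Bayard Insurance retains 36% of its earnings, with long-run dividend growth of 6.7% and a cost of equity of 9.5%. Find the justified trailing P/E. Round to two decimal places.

Payout ratio b = 1 − 0.36 = 0.64.
Justified trailing P/E = b(1+g)/(r−g) = 0.64×(1+0.067)/(0.095−0.067) = 24.3886

24.39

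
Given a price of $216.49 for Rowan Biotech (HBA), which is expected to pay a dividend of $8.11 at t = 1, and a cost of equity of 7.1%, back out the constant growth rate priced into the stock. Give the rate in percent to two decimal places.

From P₀ = D₁/(r − g), the implied growth is g = r − D₁/P₀.
g = 0.071 − 8.11/216.49 = 0.071 − 0.03746 = 0.03354

3.35%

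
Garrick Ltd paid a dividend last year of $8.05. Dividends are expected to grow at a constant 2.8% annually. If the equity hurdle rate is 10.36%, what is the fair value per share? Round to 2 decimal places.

Gordon growth model: P₀ = D₁/(r − g). D₁ = 8.05 × (1 + 0.028) = 8.2754.
P₀ = 8.2754 / (0.1036 − 0.028) = 8.2754 / 0.0756 = 109.4630

$109.46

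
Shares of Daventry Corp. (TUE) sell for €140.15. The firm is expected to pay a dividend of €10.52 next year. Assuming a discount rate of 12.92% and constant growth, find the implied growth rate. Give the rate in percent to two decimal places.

5.41%

From P₀ = D₁/(r − g), the implied growth is g = r − D₁/P₀.
g = 0.1292 − 10.52/140.15 = 0.1292 − 0.07506 = 0.05414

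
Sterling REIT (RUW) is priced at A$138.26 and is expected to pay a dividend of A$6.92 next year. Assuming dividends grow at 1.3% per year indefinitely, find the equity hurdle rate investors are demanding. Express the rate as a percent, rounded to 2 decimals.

Rearranging the constant-growth DDM: r = D₁/P₀ + g.
r = 6.9200 / 138.26 + 0.013 = 0.05005 + 0.013 = 0.06305

6.31%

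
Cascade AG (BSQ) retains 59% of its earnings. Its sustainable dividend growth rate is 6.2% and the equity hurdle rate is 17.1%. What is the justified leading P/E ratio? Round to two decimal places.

3.76

Payout ratio b = 1 − 0.59 = 0.41.
Justified leading P/E = b/(r−g) = 0.41/(0.171−0.062) = 3.7615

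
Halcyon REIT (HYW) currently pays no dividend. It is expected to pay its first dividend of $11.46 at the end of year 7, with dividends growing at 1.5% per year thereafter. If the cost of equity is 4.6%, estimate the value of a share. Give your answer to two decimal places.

Deferred-dividend DDM. At t=6 the remaining stream is a growing perpetuity with first payment D_7 = 11.46.
V_6 = D_7/(r−g) = 11.46/(0.046−0.015) = 369.6774
P₀ = V_6/(1+r)^6 = 369.6774/(1+0.046)^6 = 282.2493

$282.25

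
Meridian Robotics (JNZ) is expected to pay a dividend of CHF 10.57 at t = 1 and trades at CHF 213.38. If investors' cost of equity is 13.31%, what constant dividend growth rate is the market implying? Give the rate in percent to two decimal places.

8.36%

From P₀ = D₁/(r − g), the implied growth is g = r − D₁/P₀.
g = 0.1331 − 10.57/213.38 = 0.1331 − 0.04954 = 0.08356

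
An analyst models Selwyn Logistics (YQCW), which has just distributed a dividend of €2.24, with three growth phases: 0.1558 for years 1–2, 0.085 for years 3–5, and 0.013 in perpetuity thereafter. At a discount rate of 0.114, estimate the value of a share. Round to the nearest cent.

€33.94

Three-stage DDM. Project D₁…D_5; terminal Gordon value at t=5 with g = 0.013; discount at r = 0.114.
D_1 = 2.5890
D_2 = 2.9924
D_3 = 3.2467
D_4 = 3.5227
D_5 = 3.8221
TV_5 = 3.8718/(0.114−0.013) = 38.3346
P₀ = Σ Dₜ/(1+r)ᵗ + TV_5/(1+r)^5 = 33.9431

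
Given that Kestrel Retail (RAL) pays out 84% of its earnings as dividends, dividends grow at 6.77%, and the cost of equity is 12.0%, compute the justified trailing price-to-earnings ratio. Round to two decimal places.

17.15

Justified trailing P/E = b(1+g)/(r−g) = 0.84×(1+0.0677)/(0.12−0.0677) = 17.1485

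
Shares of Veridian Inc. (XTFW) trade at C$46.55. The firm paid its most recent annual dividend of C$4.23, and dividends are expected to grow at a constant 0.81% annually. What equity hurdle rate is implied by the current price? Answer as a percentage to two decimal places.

Rearranging the constant-growth DDM: r = D₁/P₀ + g.
D₁ = 4.23 × (1 + 0.0081) = 4.2643.
r = 4.2643 / 46.55 + 0.0081 = 0.09161 + 0.0081 = 0.09971

9.97%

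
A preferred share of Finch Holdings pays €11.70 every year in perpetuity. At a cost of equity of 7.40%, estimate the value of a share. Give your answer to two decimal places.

€158.11

Zero-growth DDM (perpetuity): P₀ = D/r = 11.70 / 0.074 = 158.1081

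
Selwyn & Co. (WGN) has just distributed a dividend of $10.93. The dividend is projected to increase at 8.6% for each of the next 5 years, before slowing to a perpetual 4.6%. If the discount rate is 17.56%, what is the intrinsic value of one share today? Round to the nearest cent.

Two-stage DDM. Project D₁…D_5 at 0.086, terminal growth 0.046, discount at r = 0.1756.
D_1 = 11.8700
D_2 = 12.8908
D_3 = 13.9994
D_4 = 15.2034
D_5 = 16.5108
Terminal value at t=5: TV = D_6/(r−g) = 17.2703/(0.1756−0.046) = 133.2588
P₀ = 11.8700/(1+0.1756)^1 + 12.8908/(1+0.1756)^2 + 13.9994/(1+0.1756)^3 + 15.2034/(1+0.1756)^4 + 16.5108/(1+0.1756)^5 + 133.2588/(1+0.1756)^5 = 102.7007

$102.70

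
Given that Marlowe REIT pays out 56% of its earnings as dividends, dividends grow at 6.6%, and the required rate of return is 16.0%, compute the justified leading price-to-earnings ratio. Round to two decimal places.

Justified leading P/E = b/(r−g) = 0.56/(0.16−0.066) = 5.9574

5.96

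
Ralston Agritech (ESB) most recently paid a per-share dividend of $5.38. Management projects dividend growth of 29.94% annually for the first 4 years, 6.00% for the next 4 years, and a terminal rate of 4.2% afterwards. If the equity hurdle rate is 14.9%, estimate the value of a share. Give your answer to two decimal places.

$120.51

Three-stage DDM. Project D₁…D_8; terminal Gordon value at t=8 with g = 0.042; discount at r = 0.149.
D_1 = 6.9908
D_2 = 9.0838
D_3 = 11.8035
D_4 = 15.3375
D_5 = 16.2577
D_6 = 17.2332
D_7 = 18.2672
D_8 = 19.3632
TV_8 = 20.1765/(0.149−0.042) = 188.5650
P₀ = Σ Dₜ/(1+r)ᵗ + TV_8/(1+r)^8 = 120.5096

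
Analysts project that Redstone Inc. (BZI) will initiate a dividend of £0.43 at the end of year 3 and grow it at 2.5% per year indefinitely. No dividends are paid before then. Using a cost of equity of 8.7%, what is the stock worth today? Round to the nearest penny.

Deferred-dividend DDM. At t=2 the remaining stream is a growing perpetuity with first payment D_3 = 0.43.
V_2 = D_3/(r−g) = 0.43/(0.087−0.025) = 6.9355
P₀ = V_2/(1+r)^2 = 6.9355/(1+0.087)^2 = 5.8697

£5.87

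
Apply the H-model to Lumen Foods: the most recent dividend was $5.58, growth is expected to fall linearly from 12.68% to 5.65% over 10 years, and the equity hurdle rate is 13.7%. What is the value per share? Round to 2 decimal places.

H-model: P₀ = D₀[(1+g_L) + H(g_S−g_L)]/(r−g_L), with H = 10/2 = 5.
P₀ = 5.58 × [(1+0.0565) + 5×(0.1268−0.0565)] / (0.137−0.0565)
   = 5.58 × 1.4080 / 0.0805 = 97.5980

$97.60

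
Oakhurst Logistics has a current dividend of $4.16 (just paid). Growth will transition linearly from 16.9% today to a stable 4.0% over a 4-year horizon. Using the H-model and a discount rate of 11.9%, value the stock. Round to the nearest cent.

H-model: P₀ = D₀[(1+g_L) + H(g_S−g_L)]/(r−g_L), with H = 4/2 = 2.
P₀ = 4.16 × [(1+0.04) + 2×(0.169−0.04)] / (0.119−0.04)
   = 4.16 × 1.2980 / 0.079 = 68.3504

$68.35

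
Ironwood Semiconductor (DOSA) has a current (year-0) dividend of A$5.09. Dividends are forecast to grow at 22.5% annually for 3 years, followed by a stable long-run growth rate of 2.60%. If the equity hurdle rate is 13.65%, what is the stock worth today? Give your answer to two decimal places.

A$76.96

Two-stage DDM. Project D₁…D_3 at 0.225, terminal growth 0.026, discount at r = 0.1365.
D_1 = 6.2353
D_2 = 7.6382
D_3 = 9.3568
Terminal value at t=3: TV = D_4/(r−g) = 9.6000/(0.1365−0.026) = 86.8783
P₀ = 6.2353/(1+0.1365)^1 + 7.6382/(1+0.1365)^2 + 9.3568/(1+0.1365)^3 + 86.8783/(1+0.1365)^3 = 76.9578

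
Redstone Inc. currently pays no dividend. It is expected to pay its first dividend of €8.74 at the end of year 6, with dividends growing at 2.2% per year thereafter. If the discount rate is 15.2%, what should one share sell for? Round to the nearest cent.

Deferred-dividend DDM. At t=5 the remaining stream is a growing perpetuity with first payment D_6 = 8.74.
V_5 = D_6/(r−g) = 8.74/(0.152−0.022) = 67.2308
P₀ = V_5/(1+r)^5 = 67.2308/(1+0.152)^5 = 33.1364

€33.14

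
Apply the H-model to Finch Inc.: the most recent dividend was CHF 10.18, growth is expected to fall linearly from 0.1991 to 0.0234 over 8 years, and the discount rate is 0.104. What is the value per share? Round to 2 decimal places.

CHF 218.02

H-model: P₀ = D₀[(1+g_L) + H(g_S−g_L)]/(r−g_L), with H = 8/2 = 4.
P₀ = 10.18 × [(1+0.0234) + 4×(0.1991−0.0234)] / (0.104−0.0234)
   = 10.18 × 1.7262 / 0.0806 = 218.0238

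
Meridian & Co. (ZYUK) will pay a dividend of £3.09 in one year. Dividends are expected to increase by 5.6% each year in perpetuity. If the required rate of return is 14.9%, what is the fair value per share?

Gordon growth model: P₀ = D₁/(r − g), with D₁ = 3.09 given directly.
P₀ = 3.0900 / (0.149 − 0.056) = 3.0900 / 0.093 = 33.2258

£33.23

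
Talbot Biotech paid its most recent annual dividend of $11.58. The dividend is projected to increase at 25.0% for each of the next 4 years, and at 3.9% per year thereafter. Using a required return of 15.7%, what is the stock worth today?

Two-stage DDM. Project D₁…D_4 at 0.25, terminal growth 0.039, discount at r = 0.157.
D_1 = 14.4750
D_2 = 18.0938
D_3 = 22.6172
D_4 = 28.2715
Terminal value at t=4: TV = D_5/(r−g) = 29.3741/(0.157−0.039) = 248.9328
P₀ = 14.4750/(1+0.157)^1 + 18.0938/(1+0.157)^2 + 22.6172/(1+0.157)^3 + 28.2715/(1+0.157)^4 + 248.9328/(1+0.157)^4 = 195.3216

$195.32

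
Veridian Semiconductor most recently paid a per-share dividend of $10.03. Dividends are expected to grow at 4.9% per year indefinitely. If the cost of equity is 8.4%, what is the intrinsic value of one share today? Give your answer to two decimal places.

$300.61

Gordon growth model: P₀ = D₁/(r − g). D₁ = 10.03 × (1 + 0.049) = 10.5215.
P₀ = 10.5215 / (0.084 − 0.049) = 10.5215 / 0.035 = 300.6134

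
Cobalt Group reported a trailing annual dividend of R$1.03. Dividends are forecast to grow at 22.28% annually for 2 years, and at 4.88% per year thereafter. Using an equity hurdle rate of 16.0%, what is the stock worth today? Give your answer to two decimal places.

R$13.03

Two-stage DDM. Project D₁…D_2 at 0.2228, terminal growth 0.0488, discount at r = 0.16.
D_1 = 1.2595
D_2 = 1.5401
Terminal value at t=2: TV = D_3/(r−g) = 1.6153/(0.16−0.0488) = 14.5257
P₀ = 1.2595/(1+0.16)^1 + 1.5401/(1+0.16)^2 + 14.5257/(1+0.16)^2 = 13.0252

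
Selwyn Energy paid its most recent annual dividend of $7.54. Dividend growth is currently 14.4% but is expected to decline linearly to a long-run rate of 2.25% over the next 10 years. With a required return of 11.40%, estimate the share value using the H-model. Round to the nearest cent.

$134.32

H-model: P₀ = D₀[(1+g_L) + H(g_S−g_L)]/(r−g_L), with H = 10/2 = 5.
P₀ = 7.54 × [(1+0.0225) + 5×(0.144−0.0225)] / (0.114−0.0225)
   = 7.54 × 1.6300 / 0.0915 = 134.3191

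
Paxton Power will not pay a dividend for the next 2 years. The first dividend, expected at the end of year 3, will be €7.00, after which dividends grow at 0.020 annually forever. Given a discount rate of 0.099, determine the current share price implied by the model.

Deferred-dividend DDM. At t=2 the remaining stream is a growing perpetuity with first payment D_3 = 7.00.
V_2 = D_3/(r−g) = 7.00/(0.099−0.02) = 88.6076
P₀ = V_2/(1+r)^2 = 88.6076/(1+0.099)^2 = 73.3627

€73.36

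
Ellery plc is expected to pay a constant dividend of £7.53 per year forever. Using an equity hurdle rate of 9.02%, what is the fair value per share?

Zero-growth DDM (perpetuity): P₀ = D/r = 7.53 / 0.0902 = 83.4812

£83.48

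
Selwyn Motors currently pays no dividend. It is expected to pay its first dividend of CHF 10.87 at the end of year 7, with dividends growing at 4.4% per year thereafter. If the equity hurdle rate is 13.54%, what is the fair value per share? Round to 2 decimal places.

Deferred-dividend DDM. At t=6 the remaining stream is a growing perpetuity with first payment D_7 = 10.87.
V_6 = D_7/(r−g) = 10.87/(0.1354−0.044) = 118.9278
P₀ = V_6/(1+r)^6 = 118.9278/(1+0.1354)^6 = 55.5124

CHF 55.51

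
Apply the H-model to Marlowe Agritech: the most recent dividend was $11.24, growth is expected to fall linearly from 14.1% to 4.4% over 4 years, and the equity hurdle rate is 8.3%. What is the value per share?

$356.80

H-model: P₀ = D₀[(1+g_L) + H(g_S−g_L)]/(r−g_L), with H = 4/2 = 2.
P₀ = 11.24 × [(1+0.044) + 2×(0.141−0.044)] / (0.083−0.044)
   = 11.24 × 1.2380 / 0.039 = 356.7979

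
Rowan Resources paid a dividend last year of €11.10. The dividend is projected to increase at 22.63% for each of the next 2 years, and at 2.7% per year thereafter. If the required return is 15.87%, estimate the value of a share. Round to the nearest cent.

Two-stage DDM. Project D₁…D_2 at 0.2263, terminal growth 0.027, discount at r = 0.1587.
D_1 = 13.6119
D_2 = 16.6923
Terminal value at t=2: TV = D_3/(r−g) = 17.1430/(0.1587−0.027) = 130.1671
P₀ = 13.6119/(1+0.1587)^1 + 16.6923/(1+0.1587)^2 + 130.1671/(1+0.1587)^2 = 121.1331

€121.13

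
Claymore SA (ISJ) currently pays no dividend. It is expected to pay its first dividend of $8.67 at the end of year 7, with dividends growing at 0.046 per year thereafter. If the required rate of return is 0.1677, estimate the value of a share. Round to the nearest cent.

$28.10

Deferred-dividend DDM. At t=6 the remaining stream is a growing perpetuity with first payment D_7 = 8.67.
V_6 = D_7/(r−g) = 8.67/(0.1677−0.046) = 71.2408
P₀ = V_6/(1+r)^6 = 71.2408/(1+0.1677)^6 = 28.1022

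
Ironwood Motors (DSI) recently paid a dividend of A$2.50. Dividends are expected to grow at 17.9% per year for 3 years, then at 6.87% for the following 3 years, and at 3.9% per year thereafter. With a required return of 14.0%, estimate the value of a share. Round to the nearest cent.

A$38.76

Three-stage DDM. Project D₁…D_6; terminal Gordon value at t=6 with g = 0.039; discount at r = 0.14.
D_1 = 2.9475
D_2 = 3.4751
D_3 = 4.0971
D_4 = 4.3786
D_5 = 4.6794
D_6 = 5.0009
TV_6 = 5.1959/(0.14−0.039) = 51.4450
P₀ = Σ Dₜ/(1+r)ᵗ + TV_6/(1+r)^6 = 38.7638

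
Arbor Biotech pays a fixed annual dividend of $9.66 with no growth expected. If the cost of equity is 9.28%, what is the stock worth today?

$104.09

Zero-growth DDM (perpetuity): P₀ = D/r = 9.66 / 0.0928 = 104.0948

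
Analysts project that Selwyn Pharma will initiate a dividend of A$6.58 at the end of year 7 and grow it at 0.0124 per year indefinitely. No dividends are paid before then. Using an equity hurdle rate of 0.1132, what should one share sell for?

A$34.30

Deferred-dividend DDM. At t=6 the remaining stream is a growing perpetuity with first payment D_7 = 6.58.
V_6 = D_7/(r−g) = 6.58/(0.1132−0.0124) = 65.2778
P₀ = V_6/(1+r)^6 = 65.2778/(1+0.1132)^6 = 34.3025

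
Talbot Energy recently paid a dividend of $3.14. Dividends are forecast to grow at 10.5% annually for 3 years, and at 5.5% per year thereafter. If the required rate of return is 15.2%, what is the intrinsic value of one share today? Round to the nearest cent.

Two-stage DDM. Project D₁…D_3 at 0.105, terminal growth 0.055, discount at r = 0.152.
D_1 = 3.4697
D_2 = 3.8340
D_3 = 4.2366
Terminal value at t=3: TV = D_4/(r−g) = 4.4696/(0.152−0.055) = 46.0784
P₀ = 3.4697/(1+0.152)^1 + 3.8340/(1+0.152)^2 + 4.2366/(1+0.152)^3 + 46.0784/(1+0.152)^3 = 38.8118

$38.81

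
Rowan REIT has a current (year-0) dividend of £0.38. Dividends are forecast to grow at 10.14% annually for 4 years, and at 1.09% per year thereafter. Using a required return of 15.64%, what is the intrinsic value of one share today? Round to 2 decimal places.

£3.52

Two-stage DDM. Project D₁…D_4 at 0.1014, terminal growth 0.0109, discount at r = 0.1564.
D_1 = 0.4185
D_2 = 0.4610
D_3 = 0.5077
D_4 = 0.5592
Terminal value at t=4: TV = D_5/(r−g) = 0.5653/(0.1564−0.0109) = 3.8852
P₀ = 0.4185/(1+0.1564)^1 + 0.4610/(1+0.1564)^2 + 0.5077/(1+0.1564)^3 + 0.5592/(1+0.1564)^4 + 3.8852/(1+0.1564)^4 = 3.5202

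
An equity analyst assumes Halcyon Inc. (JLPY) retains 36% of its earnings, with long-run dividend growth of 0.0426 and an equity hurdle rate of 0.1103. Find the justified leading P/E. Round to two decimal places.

Payout ratio b = 1 − 0.36 = 0.64.
Justified leading P/E = b/(r−g) = 0.64/(0.1103−0.0426) = 9.4535

9.45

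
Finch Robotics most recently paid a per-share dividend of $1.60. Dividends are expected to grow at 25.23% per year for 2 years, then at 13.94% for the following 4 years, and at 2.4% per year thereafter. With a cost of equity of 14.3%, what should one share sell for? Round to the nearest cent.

$27.62

Three-stage DDM. Project D₁…D_6; terminal Gordon value at t=6 with g = 0.024; discount at r = 0.143.
D_1 = 2.0037
D_2 = 2.5092
D_3 = 2.8590
D_4 = 3.2575
D_5 = 3.7116
D_6 = 4.2290
TV_6 = 4.3305/(0.143−0.024) = 36.3911
P₀ = Σ Dₜ/(1+r)ᵗ + TV_6/(1+r)^6 = 27.6158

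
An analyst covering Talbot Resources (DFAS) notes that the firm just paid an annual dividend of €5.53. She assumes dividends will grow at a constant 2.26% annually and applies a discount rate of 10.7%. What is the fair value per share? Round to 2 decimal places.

Gordon growth model: P₀ = D₁/(r − g). D₁ = 5.53 × (1 + 0.0226) = 5.6550.
P₀ = 5.6550 / (0.107 − 0.0226) = 5.6550 / 0.0844 = 67.0021

€67.00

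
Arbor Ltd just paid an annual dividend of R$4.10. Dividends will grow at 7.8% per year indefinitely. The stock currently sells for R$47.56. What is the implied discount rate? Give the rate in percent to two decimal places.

17.09%

Rearranging the constant-growth DDM: r = D₁/P₀ + g.
D₁ = 4.10 × (1 + 0.078) = 4.4198.
r = 4.4198 / 47.56 + 0.078 = 0.09293 + 0.078 = 0.17093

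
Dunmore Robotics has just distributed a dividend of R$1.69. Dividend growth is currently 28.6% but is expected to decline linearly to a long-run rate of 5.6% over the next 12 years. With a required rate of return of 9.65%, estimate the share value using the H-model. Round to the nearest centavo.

H-model: P₀ = D₀[(1+g_L) + H(g_S−g_L)]/(r−g_L), with H = 12/2 = 6.
P₀ = 1.69 × [(1+0.056) + 6×(0.286−0.056)] / (0.0965−0.056)
   = 1.69 × 2.4360 / 0.0405 = 101.6504

R$101.65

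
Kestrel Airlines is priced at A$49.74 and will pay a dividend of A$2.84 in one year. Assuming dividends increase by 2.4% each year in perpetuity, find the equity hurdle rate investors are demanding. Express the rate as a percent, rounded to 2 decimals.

Rearranging the constant-growth DDM: r = D₁/P₀ + g.
r = 2.8400 / 49.74 + 0.024 = 0.05710 + 0.024 = 0.08110

8.11%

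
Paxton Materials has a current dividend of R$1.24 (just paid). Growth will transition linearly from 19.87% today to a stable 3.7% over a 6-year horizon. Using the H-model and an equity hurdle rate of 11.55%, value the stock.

R$24.04

H-model: P₀ = D₀[(1+g_L) + H(g_S−g_L)]/(r−g_L), with H = 6/2 = 3.
P₀ = 1.24 × [(1+0.037) + 3×(0.1987−0.037)] / (0.1155−0.037)
   = 1.24 × 1.5221 / 0.0785 = 24.0434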